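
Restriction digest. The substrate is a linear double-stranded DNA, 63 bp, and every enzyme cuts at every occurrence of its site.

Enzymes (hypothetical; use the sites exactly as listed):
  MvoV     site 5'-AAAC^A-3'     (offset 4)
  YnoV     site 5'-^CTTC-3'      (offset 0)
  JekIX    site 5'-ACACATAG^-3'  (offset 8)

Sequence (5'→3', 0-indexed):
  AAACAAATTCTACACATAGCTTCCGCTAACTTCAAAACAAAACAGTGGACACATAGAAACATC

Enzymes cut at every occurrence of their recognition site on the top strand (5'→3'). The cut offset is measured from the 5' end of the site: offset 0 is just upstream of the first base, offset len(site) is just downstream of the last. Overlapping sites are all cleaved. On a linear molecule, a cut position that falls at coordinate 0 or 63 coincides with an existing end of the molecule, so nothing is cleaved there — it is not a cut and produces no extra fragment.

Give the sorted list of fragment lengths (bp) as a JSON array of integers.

Per-enzyme occurrences:
  MvoV (AAACA, off=4): starts [0, 34, 39, 56] → cuts [4, 38, 43, 60]
  YnoV (CTTC, off=0): starts [19, 29] → cuts [19, 29]
  JekIX (ACACATAG, off=8): starts [11, 48] → cuts [19, 56]

Pooled cuts: [4, 19, 29, 38, 43, 56, 60]

Fragment lengths:
  [0,4): 4 bp
  [4,19): 15 bp
  [19,29): 10 bp
  [29,38): 9 bp
  [38,43): 5 bp
  [43,56): 13 bp
  [56,60): 4 bp
  [60,63): 3 bp

[3,4,4,5,9,10,13,15]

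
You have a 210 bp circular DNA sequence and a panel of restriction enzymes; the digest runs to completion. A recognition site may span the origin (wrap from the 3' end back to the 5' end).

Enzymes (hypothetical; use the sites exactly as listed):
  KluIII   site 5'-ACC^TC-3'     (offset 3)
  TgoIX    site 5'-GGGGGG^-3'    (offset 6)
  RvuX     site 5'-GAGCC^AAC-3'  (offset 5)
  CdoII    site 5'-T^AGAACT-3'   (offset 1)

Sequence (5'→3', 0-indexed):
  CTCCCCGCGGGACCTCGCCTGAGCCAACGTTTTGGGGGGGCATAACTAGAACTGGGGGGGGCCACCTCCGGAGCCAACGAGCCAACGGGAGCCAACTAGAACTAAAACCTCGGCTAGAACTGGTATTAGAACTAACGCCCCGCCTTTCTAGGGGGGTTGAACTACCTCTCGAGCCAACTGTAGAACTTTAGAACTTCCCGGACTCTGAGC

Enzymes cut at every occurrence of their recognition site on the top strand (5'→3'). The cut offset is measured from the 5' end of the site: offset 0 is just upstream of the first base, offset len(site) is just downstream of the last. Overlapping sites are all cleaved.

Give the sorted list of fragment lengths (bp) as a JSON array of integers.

Per-enzyme occurrences:
  KluIII ACCTC/3: at [11, 63, 106, 163] ⇒ [14, 66, 109, 166]
  TgoIX GGGGGG/6: at [33, 34, 53, 54, 55, 150] ⇒ [39, 40, 59, 60, 61, 156]
  RvuX GAGCCAAC/5: at [20, 70, 78, 88, 170] ⇒ [25, 75, 83, 93, 175]
  CdoII TAGAACT/1: at [46, 96, 114, 126, 180, 188] ⇒ [47, 97, 115, 127, 181, 189]

Pooled cuts: [14, 25, 39, 40, 47, 59, 60, 61, 66, 75, 83, 93, 97, 109, 115, 127, 156, 166, 175, 181, 189]

Fragment lengths:
  14→25: 11 bp
  25→39: 14 bp
  39→40: 1 bp
  40→47: 7 bp
  47→59: 12 bp
  59→60: 1 bp
  60→61: 1 bp
  61→66: 5 bp
  66→75: 9 bp
  75→83: 8 bp
  83→93: 10 bp
  93→97: 4 bp
  97→109: 12 bp
  109→115: 6 bp
  115→127: 12 bp
  127→156: 29 bp
  156→166: 10 bp
  166→175: 9 bp
  175→181: 6 bp
  181→189: 8 bp
  189→14 (wrap): 210-189+14 = 35 bp

[1,1,1,4,5,6,6,7,8,8,9,9,10,10,11,12,12,12,14,29,35]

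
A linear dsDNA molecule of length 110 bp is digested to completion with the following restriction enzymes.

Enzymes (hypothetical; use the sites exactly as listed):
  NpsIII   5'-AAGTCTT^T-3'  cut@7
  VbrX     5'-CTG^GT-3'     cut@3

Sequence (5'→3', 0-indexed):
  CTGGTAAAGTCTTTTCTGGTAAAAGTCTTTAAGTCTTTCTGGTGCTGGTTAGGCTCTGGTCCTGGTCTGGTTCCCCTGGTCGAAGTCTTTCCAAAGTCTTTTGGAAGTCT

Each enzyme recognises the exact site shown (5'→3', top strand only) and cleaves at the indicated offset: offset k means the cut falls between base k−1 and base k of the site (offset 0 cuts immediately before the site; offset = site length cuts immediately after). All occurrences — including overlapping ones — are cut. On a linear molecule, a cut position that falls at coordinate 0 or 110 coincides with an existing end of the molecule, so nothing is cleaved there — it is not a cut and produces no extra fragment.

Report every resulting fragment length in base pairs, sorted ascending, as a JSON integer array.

[3,4,5,5,6,6,8,9,10,10,11,11,11,11]

Site scan:
  NpsIII AAGTCTTT/7: at [6, 22, 30, 82, 93] ⇒ [13, 29, 37, 89, 100]
  VbrX CTGGT/3: at [0, 15, 38, 44, 55, 61, 66, 75] ⇒ [3, 18, 41, 47, 58, 64, 69, 78]

Pooled cuts: [3, 13, 18, 29, 37, 41, 47, 58, 64, 69, 78, 89, 100]

Fragments:
  [0,3): 3 bp
  [3,13): 10 bp
  [13,18): 5 bp
  [18,29): 11 bp
  [29,37): 8 bp
  [37,41): 4 bp
  [41,47): 6 bp
  [47,58): 11 bp
  [58,64): 6 bp
  [64,69): 5 bp
  [69,78): 9 bp
  [78,89): 11 bp
  [89,100): 11 bp
  [100,110): 10 bp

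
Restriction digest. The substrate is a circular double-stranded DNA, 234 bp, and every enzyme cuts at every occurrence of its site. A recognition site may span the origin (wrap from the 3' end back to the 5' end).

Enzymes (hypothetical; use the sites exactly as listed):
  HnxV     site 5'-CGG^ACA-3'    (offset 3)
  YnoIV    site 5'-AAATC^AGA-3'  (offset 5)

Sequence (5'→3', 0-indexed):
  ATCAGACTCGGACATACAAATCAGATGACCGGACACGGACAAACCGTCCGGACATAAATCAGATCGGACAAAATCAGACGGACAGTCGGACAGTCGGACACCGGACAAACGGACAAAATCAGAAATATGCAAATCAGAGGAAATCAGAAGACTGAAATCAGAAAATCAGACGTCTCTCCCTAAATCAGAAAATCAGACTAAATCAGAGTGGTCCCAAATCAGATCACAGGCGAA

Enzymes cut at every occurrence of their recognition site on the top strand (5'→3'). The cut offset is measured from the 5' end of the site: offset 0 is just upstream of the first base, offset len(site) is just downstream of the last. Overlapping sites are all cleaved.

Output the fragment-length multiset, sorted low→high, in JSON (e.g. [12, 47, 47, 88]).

Per-enzyme occurrences:
  HnxV CGGACA/3: at [8, 29, 35, 48, 64, 78, 86, 94, 101, 109] ⇒ [11, 32, 38, 51, 67, 81, 89, 97, 104, 112]
  YnoIV AAATCAGA/5: at [17, 55, 70, 115, 130, 140, 154, 162, 181, 189, 199, 215, 232] ⇒ [3, 22, 60, 75, 120, 135, 145, 159, 167, 186, 194, 204, 220]

All cut coordinates (distinct, sorted): [3, 11, 22, 32, 38, 51, 60, 67, 75, 81, 89, 97, 104, 112, 120, 135, 145, 159, 167, 186, 194, 204, 220]

Fragment lengths:
  3→11: 8 bp
  11→22: 11 bp
  22→32: 10 bp
  32→38: 6 bp
  38→51: 13 bp
  51→60: 9 bp
  60→67: 7 bp
  67→75: 8 bp
  75→81: 6 bp
  81→89: 8 bp
  89→97: 8 bp
  97→104: 7 bp
  104→112: 8 bp
  112→120: 8 bp
  120→135: 15 bp
  135→145: 10 bp
  145→159: 14 bp
  159→167: 8 bp
  167→186: 19 bp
  186→194: 8 bp
  194→204: 10 bp
  204→220: 16 bp
  220→3 (wrap): 234-220+3 = 17 bp

[6,6,7,7,8,8,8,8,8,8,8,8,9,10,10,10,11,13,14,15,16,17,19]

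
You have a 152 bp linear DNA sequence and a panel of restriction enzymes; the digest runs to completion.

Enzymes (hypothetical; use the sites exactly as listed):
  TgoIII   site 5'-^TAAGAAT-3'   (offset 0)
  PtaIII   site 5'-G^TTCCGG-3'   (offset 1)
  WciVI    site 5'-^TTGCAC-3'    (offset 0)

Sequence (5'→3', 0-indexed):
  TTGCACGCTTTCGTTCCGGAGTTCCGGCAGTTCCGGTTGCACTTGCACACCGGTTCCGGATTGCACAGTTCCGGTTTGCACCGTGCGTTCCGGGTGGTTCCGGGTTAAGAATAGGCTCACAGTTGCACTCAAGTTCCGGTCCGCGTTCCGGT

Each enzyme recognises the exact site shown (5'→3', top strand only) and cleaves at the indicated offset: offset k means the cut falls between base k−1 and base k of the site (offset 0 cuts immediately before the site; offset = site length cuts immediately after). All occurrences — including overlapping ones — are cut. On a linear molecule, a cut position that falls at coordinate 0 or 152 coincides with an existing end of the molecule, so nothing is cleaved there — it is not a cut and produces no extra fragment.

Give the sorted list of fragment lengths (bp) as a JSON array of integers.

Scan for sites:
  TgoIII (TAAGAAT, off=0): starts [105] → cuts [105]
  PtaIII (GTTCCGG, off=1): starts [12, 20, 29, 52, 67, 86, 96, 132, 144] → cuts [13, 21, 30, 53, 68, 87, 97, 133, 145]
  WciVI (TTGCAC, off=0): starts [0, 36, 42, 60, 75, 122] → cuts [36, 42, 60, 75, 122] (position 0 is a terminus of the linear molecule — no cut)

Pooled cuts: [13, 21, 30, 36, 42, 53, 60, 68, 75, 87, 97, 105, 122, 133, 145]

Fragments:
  [0,13): 13 bp
  [13,21): 8 bp
  [21,30): 9 bp
  [30,36): 6 bp
  [36,42): 6 bp
  [42,53): 11 bp
  [53,60): 7 bp
  [60,68): 8 bp
  [68,75): 7 bp
  [75,87): 12 bp
  [87,97): 10 bp
  [97,105): 8 bp
  [105,122): 17 bp
  [122,133): 11 bp
  [133,145): 12 bp
  [145,152): 7 bp

[6,6,7,7,7,8,8,8,9,10,11,11,12,12,13,17]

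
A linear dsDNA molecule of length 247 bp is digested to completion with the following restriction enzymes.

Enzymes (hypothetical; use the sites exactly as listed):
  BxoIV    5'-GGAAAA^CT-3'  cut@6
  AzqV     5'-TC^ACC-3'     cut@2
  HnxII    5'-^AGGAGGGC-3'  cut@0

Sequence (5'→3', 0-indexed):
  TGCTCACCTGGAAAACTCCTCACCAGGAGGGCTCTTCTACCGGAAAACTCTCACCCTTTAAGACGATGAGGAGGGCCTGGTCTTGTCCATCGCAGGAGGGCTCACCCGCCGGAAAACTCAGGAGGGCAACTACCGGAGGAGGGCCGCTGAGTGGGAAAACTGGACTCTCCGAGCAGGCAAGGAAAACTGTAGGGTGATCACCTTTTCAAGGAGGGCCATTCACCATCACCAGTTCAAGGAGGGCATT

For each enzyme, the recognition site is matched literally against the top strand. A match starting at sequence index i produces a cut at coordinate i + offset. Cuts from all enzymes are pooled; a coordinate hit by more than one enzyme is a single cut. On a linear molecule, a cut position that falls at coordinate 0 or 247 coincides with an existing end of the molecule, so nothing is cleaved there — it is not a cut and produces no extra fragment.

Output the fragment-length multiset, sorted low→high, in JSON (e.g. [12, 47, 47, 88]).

Scan for sites:
  BxoIV (GGAAAACT, off=6): starts [9, 41, 110, 153, 180] → cuts [15, 47, 116, 159, 186]
  AzqV (TCACC, off=2): starts [3, 19, 50, 101, 197, 219, 225] → cuts [5, 21, 52, 103, 199, 221, 227]
  HnxII (AGGAGGGC, off=0): starts [24, 68, 93, 119, 136, 208, 236] → cuts [24, 68, 93, 119, 136, 208, 236]

Pooled cuts: [5, 15, 21, 24, 47, 52, 68, 93, 103, 116, 119, 136, 159, 186, 199, 208, 221, 227, 236]

Fragment lengths:
  [0,5): 5 bp
  [5,15): 10 bp
  [15,21): 6 bp
  [21,24): 3 bp
  [24,47): 23 bp
  [47,52): 5 bp
  [52,68): 16 bp
  [68,93): 25 bp
  [93,103): 10 bp
  [103,116): 13 bp
  [116,119): 3 bp
  [119,136): 17 bp
  [136,159): 23 bp
  [159,186): 27 bp
  [186,199): 13 bp
  [199,208): 9 bp
  [208,221): 13 bp
  [221,227): 6 bp
  [227,236): 9 bp
  [236,247): 11 bp

[3,3,5,5,6,6,9,9,10,10,11,13,13,13,16,17,23,23,25,27]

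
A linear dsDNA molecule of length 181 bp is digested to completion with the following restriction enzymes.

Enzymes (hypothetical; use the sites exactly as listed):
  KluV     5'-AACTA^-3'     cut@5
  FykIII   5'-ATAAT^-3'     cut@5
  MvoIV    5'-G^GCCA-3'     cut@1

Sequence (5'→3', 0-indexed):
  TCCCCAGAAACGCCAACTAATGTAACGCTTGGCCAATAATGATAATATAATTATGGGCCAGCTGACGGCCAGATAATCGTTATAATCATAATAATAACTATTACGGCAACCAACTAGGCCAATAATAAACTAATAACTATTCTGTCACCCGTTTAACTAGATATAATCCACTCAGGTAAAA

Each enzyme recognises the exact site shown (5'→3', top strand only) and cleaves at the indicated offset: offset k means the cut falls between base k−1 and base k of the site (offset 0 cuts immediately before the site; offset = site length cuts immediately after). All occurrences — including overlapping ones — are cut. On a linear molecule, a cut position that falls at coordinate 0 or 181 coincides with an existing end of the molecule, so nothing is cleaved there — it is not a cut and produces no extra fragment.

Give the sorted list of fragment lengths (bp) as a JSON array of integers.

[1,3,5,5,5,6,6,6,7,8,9,9,9,10,11,12,14,16,19,20]

Per-enzyme occurrences:
  KluV (AACTA, off=5): starts [14, 95, 111, 127, 134, 154] → cuts [19, 100, 116, 132, 139, 159]
  FykIII (ATAAT, off=5): starts [35, 41, 46, 72, 81, 87, 90, 121, 162] → cuts [40, 46, 51, 77, 86, 92, 95, 126, 167]
  MvoIV (GGCCA, off=1): starts [30, 55, 66, 116] → cuts [31, 56, 67, 117]

All cut coordinates (distinct, sorted): [19, 31, 40, 46, 51, 56, 67, 77, 86, 92, 95, 100, 116, 117, 126, 132, 139, 159, 167]

Fragments:
  [0,19): 19 bp
  [19,31): 12 bp
  [31,40): 9 bp
  [40,46): 6 bp
  [46,51): 5 bp
  [51,56): 5 bp
  [56,67): 11 bp
  [67,77): 10 bp
  [77,86): 9 bp
  [86,92): 6 bp
  [92,95): 3 bp
  [95,100): 5 bp
  [100,116): 16 bp
  [116,117): 1 bp
  [117,126): 9 bp
  [126,132): 6 bp
  [132,139): 7 bp
  [139,159): 20 bp
  [159,167): 8 bp
  [167,181): 14 bp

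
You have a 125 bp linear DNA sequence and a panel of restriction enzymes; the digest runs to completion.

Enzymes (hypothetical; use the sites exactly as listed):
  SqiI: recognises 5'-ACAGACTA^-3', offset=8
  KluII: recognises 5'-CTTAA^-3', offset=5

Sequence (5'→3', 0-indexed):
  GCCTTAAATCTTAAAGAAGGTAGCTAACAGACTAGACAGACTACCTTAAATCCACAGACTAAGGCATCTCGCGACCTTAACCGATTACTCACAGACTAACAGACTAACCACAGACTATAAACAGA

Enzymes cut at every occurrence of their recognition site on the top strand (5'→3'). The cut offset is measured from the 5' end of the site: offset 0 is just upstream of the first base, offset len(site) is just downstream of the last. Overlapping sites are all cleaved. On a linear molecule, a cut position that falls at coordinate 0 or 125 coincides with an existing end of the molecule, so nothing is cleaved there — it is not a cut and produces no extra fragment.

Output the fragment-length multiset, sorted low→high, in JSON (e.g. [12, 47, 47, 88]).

[6,7,7,8,8,9,11,12,18,19,20]

Per-enzyme occurrences:
  SqiI (ACAGACTA, off=8): starts [26, 35, 53, 90, 98, 109] → cuts [34, 43, 61, 98, 106, 117]
  KluII (CTTAA, off=5): starts [2, 9, 44, 75] → cuts [7, 14, 49, 80]

All cut coordinates (distinct, sorted): [7, 14, 34, 43, 49, 61, 80, 98, 106, 117]

Fragment lengths:
  [0,7): 7 bp
  [7,14): 7 bp
  [14,34): 20 bp
  [34,43): 9 bp
  [43,49): 6 bp
  [49,61): 12 bp
  [61,80): 19 bp
  [80,98): 18 bp
  [98,106): 8 bp
  [106,117): 11 bp
  [117,125): 8 bp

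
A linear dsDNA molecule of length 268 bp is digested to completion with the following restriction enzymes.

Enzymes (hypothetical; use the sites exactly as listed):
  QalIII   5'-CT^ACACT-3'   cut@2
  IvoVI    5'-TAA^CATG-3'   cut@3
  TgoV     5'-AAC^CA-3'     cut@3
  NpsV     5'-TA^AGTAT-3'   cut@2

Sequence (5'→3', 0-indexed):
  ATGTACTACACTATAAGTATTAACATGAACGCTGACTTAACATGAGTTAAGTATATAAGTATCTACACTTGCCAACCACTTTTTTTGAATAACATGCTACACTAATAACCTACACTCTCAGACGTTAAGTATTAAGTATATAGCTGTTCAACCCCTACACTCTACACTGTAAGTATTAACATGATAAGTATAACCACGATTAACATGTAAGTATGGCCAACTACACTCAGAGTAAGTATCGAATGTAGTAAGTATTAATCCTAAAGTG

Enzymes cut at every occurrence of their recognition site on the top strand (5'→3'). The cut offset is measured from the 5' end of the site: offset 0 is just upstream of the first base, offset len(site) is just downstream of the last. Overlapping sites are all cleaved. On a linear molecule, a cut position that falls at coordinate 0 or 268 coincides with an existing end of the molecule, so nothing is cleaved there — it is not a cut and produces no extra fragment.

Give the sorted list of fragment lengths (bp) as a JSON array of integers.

Site scan:
  QalIII CTACACT/2: at [5, 62, 96, 109, 154, 161, 220] ⇒ [7, 64, 98, 111, 156, 163, 222]
  IvoVI TAACATG/3: at [20, 37, 89, 176, 200] ⇒ [23, 40, 92, 179, 203]
  TgoV AACCA/3: at [73, 191] ⇒ [76, 194]
  NpsV TAAGTAT/2: at [13, 47, 55, 125, 132, 169, 184, 207, 232, 248] ⇒ [15, 49, 57, 127, 134, 171, 186, 209, 234, 250]

Pooled cuts: [7, 15, 23, 40, 49, 57, 64, 76, 92, 98, 111, 127, 134, 156, 163, 171, 179, 186, 194, 203, 209, 222, 234, 250]

Fragment lengths:
  [0,7): 7 bp
  [7,15): 8 bp
  [15,23): 8 bp
  [23,40): 17 bp
  [40,49): 9 bp
  [49,57): 8 bp
  [57,64): 7 bp
  [64,76): 12 bp
  [76,92): 16 bp
  [92,98): 6 bp
  [98,111): 13 bp
  [111,127): 16 bp
  [127,134): 7 bp
  [134,156): 22 bp
  [156,163): 7 bp
  [163,171): 8 bp
  [171,179): 8 bp
  [179,186): 7 bp
  [186,194): 8 bp
  [194,203): 9 bp
  [203,209): 6 bp
  [209,222): 13 bp
  [222,234): 12 bp
  [234,250): 16 bp
  [250,268): 18 bp

[6,6,7,7,7,7,7,8,8,8,8,8,8,9,9,12,12,13,13,16,16,16,17,18,22]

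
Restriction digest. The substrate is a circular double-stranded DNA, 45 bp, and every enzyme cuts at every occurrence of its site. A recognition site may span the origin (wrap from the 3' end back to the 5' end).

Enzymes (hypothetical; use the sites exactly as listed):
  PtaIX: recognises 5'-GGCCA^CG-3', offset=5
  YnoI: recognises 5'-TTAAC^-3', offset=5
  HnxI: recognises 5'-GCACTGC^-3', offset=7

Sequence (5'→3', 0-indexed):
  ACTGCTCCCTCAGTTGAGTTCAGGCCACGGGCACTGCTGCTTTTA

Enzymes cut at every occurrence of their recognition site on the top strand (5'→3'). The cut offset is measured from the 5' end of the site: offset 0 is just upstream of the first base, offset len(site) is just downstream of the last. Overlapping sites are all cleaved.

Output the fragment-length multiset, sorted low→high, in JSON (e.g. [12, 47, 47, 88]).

[10,10,25]

Per-enzyme occurrences:
  PtaIX (GGCCACG, off=5): starts [22] → cuts [27]
  YnoI (TTAAC, off=5): starts [42] → cuts [2]
  HnxI (GCACTGC, off=7): starts [30] → cuts [37]

Pooled cuts: [2, 27, 37]

Fragment lengths:
  2→27: 25 bp
  27→37: 10 bp
  37→2 (wrap): 45-37+2 = 10 bp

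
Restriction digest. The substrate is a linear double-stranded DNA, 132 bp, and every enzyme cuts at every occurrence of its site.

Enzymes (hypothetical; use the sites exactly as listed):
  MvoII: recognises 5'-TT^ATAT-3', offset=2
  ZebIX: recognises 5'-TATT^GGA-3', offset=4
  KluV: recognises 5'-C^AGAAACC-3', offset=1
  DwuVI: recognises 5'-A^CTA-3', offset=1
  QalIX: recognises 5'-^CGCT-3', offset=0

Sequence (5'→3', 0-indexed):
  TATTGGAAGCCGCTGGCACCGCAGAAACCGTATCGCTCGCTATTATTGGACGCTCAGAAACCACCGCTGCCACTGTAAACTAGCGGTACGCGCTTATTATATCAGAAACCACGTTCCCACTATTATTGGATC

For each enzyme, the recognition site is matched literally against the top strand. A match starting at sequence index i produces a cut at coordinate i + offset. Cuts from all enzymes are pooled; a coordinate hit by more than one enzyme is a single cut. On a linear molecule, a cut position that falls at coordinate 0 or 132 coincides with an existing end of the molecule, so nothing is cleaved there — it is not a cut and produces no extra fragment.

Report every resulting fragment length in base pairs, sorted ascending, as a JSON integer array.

[3,4,4,5,5,5,6,8,8,9,10,11,11,12,15,16]

Scan for sites:
  MvoII (TTATAT, off=2): starts [96] → cuts [98]
  ZebIX (TATTGGA, off=4): starts [0, 43, 123] → cuts [4, 47, 127]
  KluV (CAGAAACC, off=1): starts [21, 54, 102] → cuts [22, 55, 103]
  DwuVI (ACTA, off=1): starts [78, 118] → cuts [79, 119]
  QalIX (CGCT, off=0): starts [10, 33, 37, 50, 64, 90] → cuts [10, 33, 37, 50, 64, 90]

All cut coordinates (distinct, sorted): [4, 10, 22, 33, 37, 47, 50, 55, 64, 79, 90, 98, 103, 119, 127]

Fragments:
  [0,4): 4 bp
  [4,10): 6 bp
  [10,22): 12 bp
  [22,33): 11 bp
  [33,37): 4 bp
  [37,47): 10 bp
  [47,50): 3 bp
  [50,55): 5 bp
  [55,64): 9 bp
  [64,79): 15 bp
  [79,90): 11 bp
  [90,98): 8 bp
  [98,103): 5 bp
  [103,119): 16 bp
  [119,127): 8 bp
  [127,132): 5 bp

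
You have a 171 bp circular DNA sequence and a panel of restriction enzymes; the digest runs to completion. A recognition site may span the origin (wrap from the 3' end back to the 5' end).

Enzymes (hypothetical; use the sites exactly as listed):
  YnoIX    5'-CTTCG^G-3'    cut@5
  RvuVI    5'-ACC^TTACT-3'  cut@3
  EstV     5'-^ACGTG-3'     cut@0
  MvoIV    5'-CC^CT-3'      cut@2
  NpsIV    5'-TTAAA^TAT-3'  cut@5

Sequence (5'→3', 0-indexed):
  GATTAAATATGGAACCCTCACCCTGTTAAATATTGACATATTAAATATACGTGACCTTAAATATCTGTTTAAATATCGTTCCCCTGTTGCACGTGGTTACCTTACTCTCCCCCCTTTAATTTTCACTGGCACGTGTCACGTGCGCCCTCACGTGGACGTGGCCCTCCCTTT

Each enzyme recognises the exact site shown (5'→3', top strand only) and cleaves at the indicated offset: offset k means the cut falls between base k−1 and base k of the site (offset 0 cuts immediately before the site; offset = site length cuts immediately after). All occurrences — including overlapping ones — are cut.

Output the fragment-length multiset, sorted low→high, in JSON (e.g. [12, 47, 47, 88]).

Scan for sites:
  YnoIX (CTTCGG, off=5): no sites
  RvuVI ACCTTACT/3: at [98] ⇒ [101]
  EstV ACGTG/0: at [48, 90, 130, 137, 149, 155] ⇒ [48, 90, 130, 137, 149, 155]
  MvoIV CCCT/2: at [14, 20, 81, 111, 144, 161, 165] ⇒ [16, 22, 83, 113, 146, 163, 167]
  NpsIV TTAAATAT/5: at [2, 25, 40, 56, 68] ⇒ [7, 30, 45, 61, 73]

Pooled cuts: [7, 16, 22, 30, 45, 48, 61, 73, 83, 90, 101, 113, 130, 137, 146, 149, 155, 163, 167]

Fragments:
  7→16: 9 bp
  16→22: 6 bp
  22→30: 8 bp
  30→45: 15 bp
  45→48: 3 bp
  48→61: 13 bp
  61→73: 12 bp
  73→83: 10 bp
  83→90: 7 bp
  90→101: 11 bp
  101→113: 12 bp
  113→130: 17 bp
  130→137: 7 bp
  137→146: 9 bp
  146→149: 3 bp
  149→155: 6 bp
  155→163: 8 bp
  163→167: 4 bp
  167→7 (wrap): 171-167+7 = 11 bp

[3,3,4,6,6,7,7,8,8,9,9,10,11,11,12,12,13,15,17]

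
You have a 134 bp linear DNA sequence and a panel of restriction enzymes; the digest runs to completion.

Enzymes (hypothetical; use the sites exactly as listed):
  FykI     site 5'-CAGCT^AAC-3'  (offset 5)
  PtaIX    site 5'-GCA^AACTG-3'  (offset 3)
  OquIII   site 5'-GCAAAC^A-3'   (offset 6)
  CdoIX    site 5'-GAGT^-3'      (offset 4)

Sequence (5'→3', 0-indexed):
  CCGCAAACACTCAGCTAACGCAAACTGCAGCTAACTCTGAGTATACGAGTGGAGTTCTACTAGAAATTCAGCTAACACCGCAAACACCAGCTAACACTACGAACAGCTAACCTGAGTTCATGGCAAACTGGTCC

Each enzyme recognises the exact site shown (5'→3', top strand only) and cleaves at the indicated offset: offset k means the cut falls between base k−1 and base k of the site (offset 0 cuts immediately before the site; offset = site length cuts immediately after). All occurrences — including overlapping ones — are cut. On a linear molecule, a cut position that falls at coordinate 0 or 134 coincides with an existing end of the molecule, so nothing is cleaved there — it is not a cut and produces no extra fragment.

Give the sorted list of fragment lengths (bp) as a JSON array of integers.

[5,6,7,8,8,8,8,9,9,10,10,12,16,18]

Scan for sites:
  FykI CAGCTAAC/5: at [11, 27, 68, 87, 103] ⇒ [16, 32, 73, 92, 108]
  PtaIX GCAAACTG/3: at [19, 122] ⇒ [22, 125]
  OquIII GCAAACA/6: at [2, 79] ⇒ [8, 85]
  CdoIX GAGT/4: at [38, 46, 51, 113] ⇒ [42, 50, 55, 117]

All cut coordinates (distinct, sorted): [8, 16, 22, 32, 42, 50, 55, 73, 85, 92, 108, 117, 125]

Fragment lengths:
  [0,8): 8 bp
  [8,16): 8 bp
  [16,22): 6 bp
  [22,32): 10 bp
  [32,42): 10 bp
  [42,50): 8 bp
  [50,55): 5 bp
  [55,73): 18 bp
  [73,85): 12 bp
  [85,92): 7 bp
  [92,108): 16 bp
  [108,117): 9 bp
  [117,125): 8 bp
  [125,134): 9 bp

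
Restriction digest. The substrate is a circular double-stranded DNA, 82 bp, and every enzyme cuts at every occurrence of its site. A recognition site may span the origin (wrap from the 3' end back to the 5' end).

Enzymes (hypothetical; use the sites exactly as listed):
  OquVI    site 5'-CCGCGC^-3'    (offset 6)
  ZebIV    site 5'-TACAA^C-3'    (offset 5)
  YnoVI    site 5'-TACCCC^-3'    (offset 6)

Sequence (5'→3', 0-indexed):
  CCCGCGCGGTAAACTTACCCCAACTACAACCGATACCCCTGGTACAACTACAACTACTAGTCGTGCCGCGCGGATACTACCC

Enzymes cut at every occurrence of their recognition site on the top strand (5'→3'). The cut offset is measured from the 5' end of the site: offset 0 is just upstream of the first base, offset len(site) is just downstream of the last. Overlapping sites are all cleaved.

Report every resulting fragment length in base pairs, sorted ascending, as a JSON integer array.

Scan for sites:
  OquVI CCGCGC/6: at [1, 65] ⇒ [7, 71]
  ZebIV TACAAC/5: at [24, 42, 48] ⇒ [29, 47, 53]
  YnoVI TACCCC/6: at [15, 33, 77] ⇒ [1, 21, 39]

All cut coordinates (distinct, sorted): [1, 7, 21, 29, 39, 47, 53, 71]

Fragment lengths:
  1→7: 6 bp
  7→21: 14 bp
  21→29: 8 bp
  29→39: 10 bp
  39→47: 8 bp
  47→53: 6 bp
  53→71: 18 bp
  71→1 (wrap): 82-71+1 = 12 bp

[6,6,8,8,10,12,14,18]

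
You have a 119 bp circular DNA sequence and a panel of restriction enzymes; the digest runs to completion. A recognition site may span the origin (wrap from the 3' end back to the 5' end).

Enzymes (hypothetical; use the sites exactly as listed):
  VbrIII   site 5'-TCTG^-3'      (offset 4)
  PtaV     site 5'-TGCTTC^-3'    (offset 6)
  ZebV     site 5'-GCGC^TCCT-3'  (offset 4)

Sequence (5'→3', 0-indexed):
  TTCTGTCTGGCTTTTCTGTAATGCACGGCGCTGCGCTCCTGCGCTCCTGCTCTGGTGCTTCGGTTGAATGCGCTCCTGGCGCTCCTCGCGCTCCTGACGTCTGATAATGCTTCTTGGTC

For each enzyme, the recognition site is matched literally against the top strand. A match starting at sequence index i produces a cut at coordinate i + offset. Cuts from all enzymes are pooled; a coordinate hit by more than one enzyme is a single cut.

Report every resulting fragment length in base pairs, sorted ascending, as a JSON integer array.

Scan for sites:
  VbrIII (TCTG, off=4): starts [1, 5, 14, 50, 99] → cuts [5, 9, 18, 54, 103]
  PtaV (TGCTTC, off=6): starts [55, 107] → cuts [61, 113]
  ZebV (GCGCTCCT, off=4): starts [32, 40, 69, 78, 87] → cuts [36, 44, 73, 82, 91]

All cut coordinates (distinct, sorted): [5, 9, 18, 36, 44, 54, 61, 73, 82, 91, 103, 113]

Fragment lengths:
  5→9: 4 bp
  9→18: 9 bp
  18→36: 18 bp
  36→44: 8 bp
  44→54: 10 bp
  54→61: 7 bp
  61→73: 12 bp
  73→82: 9 bp
  82→91: 9 bp
  91→103: 12 bp
  103→113: 10 bp
  113→5 (wrap): 119-113+5 = 11 bp

[4,7,8,9,9,9,10,10,11,12,12,18]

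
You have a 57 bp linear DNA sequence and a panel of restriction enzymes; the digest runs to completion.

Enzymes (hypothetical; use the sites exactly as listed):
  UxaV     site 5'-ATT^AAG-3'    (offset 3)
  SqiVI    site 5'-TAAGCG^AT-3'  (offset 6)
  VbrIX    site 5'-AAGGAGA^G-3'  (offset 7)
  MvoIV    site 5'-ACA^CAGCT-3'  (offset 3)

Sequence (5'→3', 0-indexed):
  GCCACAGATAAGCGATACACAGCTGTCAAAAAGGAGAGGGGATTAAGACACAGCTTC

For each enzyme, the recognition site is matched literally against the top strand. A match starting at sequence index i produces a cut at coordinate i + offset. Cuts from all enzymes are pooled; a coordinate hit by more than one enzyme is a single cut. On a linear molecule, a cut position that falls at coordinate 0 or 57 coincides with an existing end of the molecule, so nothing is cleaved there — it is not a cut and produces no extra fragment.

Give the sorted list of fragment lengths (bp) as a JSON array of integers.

Scan for sites:
  UxaV ATTAAG/3: at [41] ⇒ [44]
  SqiVI TAAGCGAT/6: at [8] ⇒ [14]
  VbrIX AAGGAGAG/7: at [30] ⇒ [37]
  MvoIV ACACAGCT/3: at [16, 47] ⇒ [19, 50]

All cut coordinates (distinct, sorted): [14, 19, 37, 44, 50]

Fragments:
  [0,14): 14 bp
  [14,19): 5 bp
  [19,37): 18 bp
  [37,44): 7 bp
  [44,50): 6 bp
  [50,57): 7 bp

[5,6,7,7,14,18]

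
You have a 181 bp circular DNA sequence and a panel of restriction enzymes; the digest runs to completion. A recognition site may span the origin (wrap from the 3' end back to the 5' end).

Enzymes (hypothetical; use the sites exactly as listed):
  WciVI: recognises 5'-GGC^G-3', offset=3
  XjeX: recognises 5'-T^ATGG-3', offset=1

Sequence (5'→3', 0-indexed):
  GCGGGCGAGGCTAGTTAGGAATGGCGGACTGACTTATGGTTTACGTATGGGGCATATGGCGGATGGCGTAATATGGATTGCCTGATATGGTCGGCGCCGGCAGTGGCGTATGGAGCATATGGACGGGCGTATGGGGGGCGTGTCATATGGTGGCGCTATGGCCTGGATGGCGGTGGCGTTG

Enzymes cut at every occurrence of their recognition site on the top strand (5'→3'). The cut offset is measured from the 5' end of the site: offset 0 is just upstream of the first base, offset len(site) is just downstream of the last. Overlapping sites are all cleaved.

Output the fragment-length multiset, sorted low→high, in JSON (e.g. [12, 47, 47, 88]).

Site scan:
  WciVI GGCG/3: at [3, 22, 57, 64, 92, 104, 125, 136, 151, 168, 174, 180] ⇒ [2, 6, 25, 60, 67, 95, 107, 128, 139, 154, 171, 177]
  XjeX TATGG/1: at [34, 45, 54, 71, 85, 108, 117, 129, 145, 156] ⇒ [35, 46, 55, 72, 86, 109, 118, 130, 146, 157]

All cut coordinates (distinct, sorted): [2, 6, 25, 35, 46, 55, 60, 67, 72, 86, 95, 107, 109, 118, 128, 130, 139, 146, 154, 157, 171, 177]

Fragment lengths:
  2→6: 4 bp
  6→25: 19 bp
  25→35: 10 bp
  35→46: 11 bp
  46→55: 9 bp
  55→60: 5 bp
  60→67: 7 bp
  67→72: 5 bp
  72→86: 14 bp
  86→95: 9 bp
  95→107: 12 bp
  107→109: 2 bp
  109→118: 9 bp
  118→128: 10 bp
  128→130: 2 bp
  130→139: 9 bp
  139→146: 7 bp
  146→154: 8 bp
  154→157: 3 bp
  157→171: 14 bp
  171→177: 6 bp
  177→2 (wrap): 181-177+2 = 6 bp

[2,2,3,4,5,5,6,6,7,7,8,9,9,9,9,10,10,11,12,14,14,19]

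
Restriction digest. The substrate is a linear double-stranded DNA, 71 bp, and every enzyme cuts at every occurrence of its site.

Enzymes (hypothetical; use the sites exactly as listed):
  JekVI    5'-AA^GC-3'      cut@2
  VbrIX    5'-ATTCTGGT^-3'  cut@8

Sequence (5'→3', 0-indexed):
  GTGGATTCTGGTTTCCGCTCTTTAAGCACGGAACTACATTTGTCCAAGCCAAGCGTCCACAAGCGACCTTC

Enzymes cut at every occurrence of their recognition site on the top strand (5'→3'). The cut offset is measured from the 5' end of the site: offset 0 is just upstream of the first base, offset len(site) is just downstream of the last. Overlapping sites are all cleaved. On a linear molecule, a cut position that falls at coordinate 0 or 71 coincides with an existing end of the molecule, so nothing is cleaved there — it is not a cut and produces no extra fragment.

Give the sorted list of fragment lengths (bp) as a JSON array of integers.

Site scan:
  JekVI AAGC/2: at [23, 45, 50, 60] ⇒ [25, 47, 52, 62]
  VbrIX ATTCTGGT/8: at [4] ⇒ [12]

Pooled cuts: [12, 25, 47, 52, 62]

Fragments:
  [0,12): 12 bp
  [12,25): 13 bp
  [25,47): 22 bp
  [47,52): 5 bp
  [52,62): 10 bp
  [62,71): 9 bp

[5,9,10,12,13,22]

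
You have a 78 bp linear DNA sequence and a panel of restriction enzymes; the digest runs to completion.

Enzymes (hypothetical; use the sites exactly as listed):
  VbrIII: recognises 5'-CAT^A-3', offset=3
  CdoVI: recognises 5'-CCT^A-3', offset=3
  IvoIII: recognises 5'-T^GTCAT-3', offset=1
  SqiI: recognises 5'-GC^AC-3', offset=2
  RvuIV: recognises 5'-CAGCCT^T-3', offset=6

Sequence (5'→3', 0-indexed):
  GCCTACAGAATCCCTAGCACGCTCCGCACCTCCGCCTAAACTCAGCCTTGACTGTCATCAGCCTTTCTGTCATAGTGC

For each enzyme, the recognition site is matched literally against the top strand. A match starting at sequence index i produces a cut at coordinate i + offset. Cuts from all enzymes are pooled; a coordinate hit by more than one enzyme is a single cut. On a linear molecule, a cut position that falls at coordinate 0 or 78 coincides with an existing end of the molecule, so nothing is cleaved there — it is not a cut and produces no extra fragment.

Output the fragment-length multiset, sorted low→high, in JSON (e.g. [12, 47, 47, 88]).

Per-enzyme occurrences:
  VbrIII CATA/3: at [70] ⇒ [73]
  CdoVI CCTA/3: at [1, 12, 34] ⇒ [4, 15, 37]
  IvoIII TGTCAT/1: at [52, 67] ⇒ [53, 68]
  SqiI GCAC/2: at [16, 25] ⇒ [18, 27]
  RvuIV CAGCCTT/6: at [42, 58] ⇒ [48, 64]

All cut coordinates (distinct, sorted): [4, 15, 18, 27, 37, 48, 53, 64, 68, 73]

Fragment lengths:
  [0,4): 4 bp
  [4,15): 11 bp
  [15,18): 3 bp
  [18,27): 9 bp
  [27,37): 10 bp
  [37,48): 11 bp
  [48,53): 5 bp
  [53,64): 11 bp
  [64,68): 4 bp
  [68,73): 5 bp
  [73,78): 5 bp

[3,4,4,5,5,5,9,10,11,11,11]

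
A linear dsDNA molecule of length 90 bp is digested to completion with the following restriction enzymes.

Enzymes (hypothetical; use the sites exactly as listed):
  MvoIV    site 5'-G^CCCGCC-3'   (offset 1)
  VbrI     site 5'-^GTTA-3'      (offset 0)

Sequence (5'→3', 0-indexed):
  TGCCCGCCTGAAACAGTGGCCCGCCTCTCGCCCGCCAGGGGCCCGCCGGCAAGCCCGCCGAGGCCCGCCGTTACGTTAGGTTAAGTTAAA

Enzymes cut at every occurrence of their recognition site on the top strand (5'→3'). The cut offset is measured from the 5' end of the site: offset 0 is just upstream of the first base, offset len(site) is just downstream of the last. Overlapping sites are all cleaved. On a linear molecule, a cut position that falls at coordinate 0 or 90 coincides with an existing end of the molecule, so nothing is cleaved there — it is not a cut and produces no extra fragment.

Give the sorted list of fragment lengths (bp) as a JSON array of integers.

[2,5,5,5,6,6,10,11,11,12,17]

Per-enzyme occurrences:
  MvoIV (GCCCGCC, off=1): starts [1, 18, 29, 40, 52, 62] → cuts [2, 19, 30, 41, 53, 63]
  VbrI (GTTA, off=0): starts [69, 74, 79, 84] → cuts [69, 74, 79, 84]

Pooled cuts: [2, 19, 30, 41, 53, 63, 69, 74, 79, 84]

Fragments:
  [0,2): 2 bp
  [2,19): 17 bp
  [19,30): 11 bp
  [30,41): 11 bp
  [41,53): 12 bp
  [53,63): 10 bp
  [63,69): 6 bp
  [69,74): 5 bp
  [74,79): 5 bp
  [79,84): 5 bp
  [84,90): 6 bp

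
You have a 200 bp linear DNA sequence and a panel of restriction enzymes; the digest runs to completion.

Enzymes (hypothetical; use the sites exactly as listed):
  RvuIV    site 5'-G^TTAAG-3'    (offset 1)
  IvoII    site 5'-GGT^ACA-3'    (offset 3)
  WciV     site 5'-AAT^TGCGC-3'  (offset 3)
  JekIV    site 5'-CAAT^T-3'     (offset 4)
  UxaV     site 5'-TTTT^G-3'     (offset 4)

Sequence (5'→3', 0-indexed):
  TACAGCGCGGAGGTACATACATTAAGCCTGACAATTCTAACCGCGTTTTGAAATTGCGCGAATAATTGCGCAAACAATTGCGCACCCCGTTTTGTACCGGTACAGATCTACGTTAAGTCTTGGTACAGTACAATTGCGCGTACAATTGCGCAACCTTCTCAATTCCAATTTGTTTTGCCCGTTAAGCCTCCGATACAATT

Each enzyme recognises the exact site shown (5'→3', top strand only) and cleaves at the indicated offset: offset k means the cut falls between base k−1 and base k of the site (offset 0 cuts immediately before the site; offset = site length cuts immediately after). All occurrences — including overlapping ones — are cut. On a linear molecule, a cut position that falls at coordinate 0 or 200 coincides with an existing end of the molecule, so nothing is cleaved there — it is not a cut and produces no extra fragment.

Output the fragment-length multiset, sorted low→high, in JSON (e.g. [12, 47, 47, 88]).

Per-enzyme occurrences:
  RvuIV (GTTAAG, off=1): starts [111, 180] → cuts [112, 181]
  IvoII (GGTACA, off=3): starts [11, 98, 121] → cuts [14, 101, 124]
  WciV (AATTGCGC, off=3): starts [51, 63, 75, 131, 143] → cuts [54, 66, 78, 134, 146]
  JekIV (CAATT, off=4): starts [31, 74, 130, 142, 159, 165, 195] → cuts [35, 78, 134, 146, 163, 169, 199]
  UxaV (TTTTG, off=4): starts [45, 89, 172] → cuts [49, 93, 176]

Pooled cuts: [14, 35, 49, 54, 66, 78, 93, 101, 112, 124, 134, 146, 163, 169, 176, 181, 199]

Fragments:
  [0,14): 14 bp
  [14,35): 21 bp
  [35,49): 14 bp
  [49,54): 5 bp
  [54,66): 12 bp
  [66,78): 12 bp
  [78,93): 15 bp
  [93,101): 8 bp
  [101,112): 11 bp
  [112,124): 12 bp
  [124,134): 10 bp
  [134,146): 12 bp
  [146,163): 17 bp
  [163,169): 6 bp
  [169,176): 7 bp
  [176,181): 5 bp
  [181,199): 18 bp
  [199,200): 1 bp

[1,5,5,6,7,8,10,11,12,12,12,12,14,14,15,17,18,21]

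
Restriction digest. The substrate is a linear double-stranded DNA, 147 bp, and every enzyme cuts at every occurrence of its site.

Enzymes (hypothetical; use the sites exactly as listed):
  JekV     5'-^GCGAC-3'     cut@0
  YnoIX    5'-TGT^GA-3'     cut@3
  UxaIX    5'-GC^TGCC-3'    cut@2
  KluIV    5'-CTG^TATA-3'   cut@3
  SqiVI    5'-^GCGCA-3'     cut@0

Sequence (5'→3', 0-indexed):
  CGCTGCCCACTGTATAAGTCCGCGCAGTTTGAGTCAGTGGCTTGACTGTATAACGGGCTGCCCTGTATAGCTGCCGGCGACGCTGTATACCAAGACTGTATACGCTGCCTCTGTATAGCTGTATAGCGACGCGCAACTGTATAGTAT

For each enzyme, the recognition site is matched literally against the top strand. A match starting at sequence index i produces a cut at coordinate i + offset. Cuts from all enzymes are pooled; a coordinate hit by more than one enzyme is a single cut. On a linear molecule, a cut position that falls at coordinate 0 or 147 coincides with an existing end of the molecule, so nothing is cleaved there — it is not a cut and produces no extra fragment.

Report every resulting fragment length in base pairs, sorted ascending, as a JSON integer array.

[3,4,5,5,6,7,7,8,8,8,9,9,9,9,10,13,27]

Per-enzyme occurrences:
  JekV (GCGAC, off=0): starts [76, 125] → cuts [76, 125]
  YnoIX (TGTGA, off=3): no sites
  UxaIX (GCTGCC, off=2): starts [1, 56, 69, 103] → cuts [3, 58, 71, 105]
  KluIV (CTGTATA, off=3): starts [9, 45, 62, 82, 95, 110, 118, 136] → cuts [12, 48, 65, 85, 98, 113, 121, 139]
  SqiVI (GCGCA, off=0): starts [21, 130] → cuts [21, 130]

Pooled cuts: [3, 12, 21, 48, 58, 65, 71, 76, 85, 98, 105, 113, 121, 125, 130, 139]

Fragments:
  [0,3): 3 bp
  [3,12): 9 bp
  [12,21): 9 bp
  [21,48): 27 bp
  [48,58): 10 bp
  [58,65): 7 bp
  [65,71): 6 bp
  [71,76): 5 bp
  [76,85): 9 bp
  [85,98): 13 bp
  [98,105): 7 bp
  [105,113): 8 bp
  [113,121): 8 bp
  [121,125): 4 bp
  [125,130): 5 bp
  [130,139): 9 bp
  [139,147): 8 bp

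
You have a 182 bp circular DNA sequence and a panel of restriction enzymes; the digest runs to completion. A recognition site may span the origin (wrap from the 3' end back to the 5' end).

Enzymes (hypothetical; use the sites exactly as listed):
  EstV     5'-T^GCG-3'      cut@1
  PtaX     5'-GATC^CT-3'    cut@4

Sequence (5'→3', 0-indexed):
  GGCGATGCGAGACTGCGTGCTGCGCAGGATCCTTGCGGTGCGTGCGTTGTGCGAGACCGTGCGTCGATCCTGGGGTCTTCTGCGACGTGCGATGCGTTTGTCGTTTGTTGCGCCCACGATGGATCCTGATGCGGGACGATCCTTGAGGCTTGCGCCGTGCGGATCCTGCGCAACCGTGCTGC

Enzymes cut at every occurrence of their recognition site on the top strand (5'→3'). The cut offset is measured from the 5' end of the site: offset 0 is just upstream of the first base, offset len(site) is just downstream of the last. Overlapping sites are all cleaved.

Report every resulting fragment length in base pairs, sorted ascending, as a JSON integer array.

[2,3,4,5,5,5,7,7,7,7,7,8,8,9,10,10,10,11,12,13,16,16]

Site scan:
  EstV TGCG/1: at [5, 13, 20, 33, 38, 42, 49, 59, 80, 87, 92, 108, 129, 150, 157, 166, 179] ⇒ [6, 14, 21, 34, 39, 43, 50, 60, 81, 88, 93, 109, 130, 151, 158, 167, 180]
  PtaX GATCCT/4: at [27, 65, 121, 137, 161] ⇒ [31, 69, 125, 141, 165]

Pooled cuts: [6, 14, 21, 31, 34, 39, 43, 50, 60, 69, 81, 88, 93, 109, 125, 130, 141, 151, 158, 165, 167, 180]

Fragment lengths:
  6→14: 8 bp
  14→21: 7 bp
  21→31: 10 bp
  31→34: 3 bp
  34→39: 5 bp
  39→43: 4 bp
  43→50: 7 bp
  50→60: 10 bp
  60→69: 9 bp
  69→81: 12 bp
  81→88: 7 bp
  88→93: 5 bp
  93→109: 16 bp
  109→125: 16 bp
  125→130: 5 bp
  130→141: 11 bp
  141→151: 10 bp
  151→158: 7 bp
  158→165: 7 bp
  165→167: 2 bp
  167→180: 13 bp
  180→6 (wrap): 182-180+6 = 8 bp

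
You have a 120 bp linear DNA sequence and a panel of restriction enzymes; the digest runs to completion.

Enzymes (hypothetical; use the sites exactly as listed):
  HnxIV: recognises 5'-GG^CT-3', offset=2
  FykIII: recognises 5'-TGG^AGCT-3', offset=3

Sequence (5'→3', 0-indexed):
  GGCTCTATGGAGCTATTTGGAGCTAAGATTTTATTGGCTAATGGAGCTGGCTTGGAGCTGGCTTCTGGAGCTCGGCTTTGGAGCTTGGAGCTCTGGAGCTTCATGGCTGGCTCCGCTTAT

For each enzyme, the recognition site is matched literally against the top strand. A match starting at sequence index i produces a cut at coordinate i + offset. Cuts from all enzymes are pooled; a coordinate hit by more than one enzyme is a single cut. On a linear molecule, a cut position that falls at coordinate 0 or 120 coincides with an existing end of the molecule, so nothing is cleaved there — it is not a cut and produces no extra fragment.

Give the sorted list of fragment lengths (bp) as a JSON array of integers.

[2,4,5,6,6,6,7,7,7,7,8,8,10,10,10,17]

Per-enzyme occurrences:
  HnxIV GGCT/2: at [0, 35, 48, 59, 73, 104, 108] ⇒ [2, 37, 50, 61, 75, 106, 110]
  FykIII TGGAGCT/3: at [7, 17, 41, 52, 65, 78, 85, 93] ⇒ [10, 20, 44, 55, 68, 81, 88, 96]

Pooled cuts: [2, 10, 20, 37, 44, 50, 55, 61, 68, 75, 81, 88, 96, 106, 110]

Fragments:
  [0,2): 2 bp
  [2,10): 8 bp
  [10,20): 10 bp
  [20,37): 17 bp
  [37,44): 7 bp
  [44,50): 6 bp
  [50,55): 5 bp
  [55,61): 6 bp
  [61,68): 7 bp
  [68,75): 7 bp
  [75,81): 6 bp
  [81,88): 7 bp
  [88,96): 8 bp
  [96,106): 10 bp
  [106,110): 4 bp
  [110,120): 10 bp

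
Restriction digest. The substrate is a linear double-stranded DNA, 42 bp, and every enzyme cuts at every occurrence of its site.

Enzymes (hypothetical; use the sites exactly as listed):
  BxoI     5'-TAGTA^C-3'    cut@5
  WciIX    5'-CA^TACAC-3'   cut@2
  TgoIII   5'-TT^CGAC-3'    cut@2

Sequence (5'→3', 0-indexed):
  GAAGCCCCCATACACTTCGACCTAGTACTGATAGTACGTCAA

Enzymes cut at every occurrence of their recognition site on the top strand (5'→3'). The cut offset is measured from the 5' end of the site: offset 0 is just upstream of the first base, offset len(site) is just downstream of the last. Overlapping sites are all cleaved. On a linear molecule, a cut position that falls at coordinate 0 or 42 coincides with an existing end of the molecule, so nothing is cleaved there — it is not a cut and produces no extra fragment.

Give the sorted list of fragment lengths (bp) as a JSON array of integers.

Per-enzyme occurrences:
  BxoI TAGTAC/5: at [22, 31] ⇒ [27, 36]
  WciIX CATACAC/2: at [8] ⇒ [10]
  TgoIII TTCGAC/2: at [15] ⇒ [17]

All cut coordinates (distinct, sorted): [10, 17, 27, 36]

Fragments:
  [0,10): 10 bp
  [10,17): 7 bp
  [17,27): 10 bp
  [27,36): 9 bp
  [36,42): 6 bp

[6,7,9,10,10]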